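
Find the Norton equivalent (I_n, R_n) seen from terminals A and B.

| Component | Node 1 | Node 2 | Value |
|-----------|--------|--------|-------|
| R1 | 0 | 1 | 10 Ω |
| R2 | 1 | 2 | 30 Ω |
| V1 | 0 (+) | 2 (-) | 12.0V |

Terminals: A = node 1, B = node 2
Find the Thévenin equivalent first; then I_n = V_th/R_th and R_n = R_th.
Step 1 — V_th is the open-circuit voltage V_A - V_B (nothing connected across the terminals).
Nodal analysis, taking node 2 as the 0 V reference.
Source V1 fixes V_0 = 12 V.
KCL at each unknown node (sum of currents leaving = 0; resistances in Ω):
  Node 1: (V_1 - 12)/10 + (V_1 - 0)/30 = 0
Collecting terms: 0.1333 × V_1 = 1.2  =>  V_1 = 9 V
V_th = V_1 - V_2 = 9 - 0 = 9 V
Step 2 — R_th: zero the source — replace V1 by a short circuit (node 2 merges into node 0) — and find the resistance seen between A (node 1) and B (node 0).
Reduce the network between node 1 (A) and node 0 (B) by series/parallel combination:
  Rp1 = R1 ‖ R2 (parallel, both between nodes 0 and 1) = 1/(1/10 + 1/30) = 7.5 Ω
R_th = 7.5 Ω
I_n = V_th/R_th = 9/7.5 = 1.2 A, and R_n = R_th = 7.5 Ω

Final answer: I_n = 1.2 A, R_n = 7.5 Ω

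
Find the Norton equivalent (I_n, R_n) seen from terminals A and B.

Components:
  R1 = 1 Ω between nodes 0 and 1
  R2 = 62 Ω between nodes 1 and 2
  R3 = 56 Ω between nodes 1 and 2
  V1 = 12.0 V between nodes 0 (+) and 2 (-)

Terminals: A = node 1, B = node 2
Find the Thévenin equivalent first; then I_n = V_th/R_th and R_n = R_th.
Step 1 — V_th is the open-circuit voltage V_A - V_B (nothing connected across the terminals).
Nodal analysis, taking node 2 as the 0 V reference.
Source V1 fixes V_0 = 12 V.
KCL at each unknown node (sum of currents leaving = 0; resistances in Ω):
  Node 1: (V_1 - 12)/1 + (V_1 - 0)/62 + (V_1 - 0)/56 = 0
Collecting terms: 1.034 × V_1 = 12  =>  V_1 = 11.61 V
V_th = V_1 - V_2 = 11.61 - 0 = 11.61 V
Step 2 — R_th: zero the source — replace V1 by a short circuit (node 2 merges into node 0) — and find the resistance seen between A (node 1) and B (node 0).
Reduce the network between node 1 (A) and node 0 (B) by series/parallel combination:
  Rp1 = R1 ‖ R2 ‖ R3 (parallel, all between nodes 0 and 1) = 1/(1/1 + 1/62 + 1/56) = 0.9671 Ω
R_th = 0.9671 Ω
I_n = V_th/R_th = 11.61/0.9671 = 12 A, and R_n = R_th = 0.9671 Ω

Final answer: I_n = 12 A, R_n = 0.9671 Ω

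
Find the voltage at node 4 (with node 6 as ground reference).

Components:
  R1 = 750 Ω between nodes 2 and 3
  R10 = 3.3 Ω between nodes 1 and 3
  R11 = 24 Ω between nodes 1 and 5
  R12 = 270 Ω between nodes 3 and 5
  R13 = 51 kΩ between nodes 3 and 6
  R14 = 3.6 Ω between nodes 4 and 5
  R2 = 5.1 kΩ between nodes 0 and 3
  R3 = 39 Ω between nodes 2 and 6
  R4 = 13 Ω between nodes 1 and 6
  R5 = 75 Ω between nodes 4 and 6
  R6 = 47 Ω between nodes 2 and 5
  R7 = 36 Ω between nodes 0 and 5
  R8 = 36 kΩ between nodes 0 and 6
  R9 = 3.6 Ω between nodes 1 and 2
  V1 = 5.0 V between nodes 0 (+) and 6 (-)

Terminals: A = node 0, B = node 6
Nodal analysis, taking node 6 as the 0 V reference.
Source V1 fixes V_0 = 5 V.
KCL at each unknown node (sum of currents leaving = 0; resistances in Ω):
  Node 1: (V_1 - 0)/13 + (V_1 - V_2)/3.6 + (V_1 - V_3)/3.3 + (V_1 - V_5)/24 = 0
  Node 2: (V_2 - V_3)/750 + (V_2 - 0)/39 + (V_2 - V_5)/47 + (V_2 - V_1)/3.6 = 0
  Node 3: (V_3 - V_2)/750 + (V_3 - 5)/5100 + (V_3 - V_1)/3.3 + (V_3 - V_5)/270 + (V_3 - 0)/51000 = 0
  Node 4: (V_4 - 0)/75 + (V_4 - V_5)/3.6 = 0
  Node 5: (V_5 - V_2)/47 + (V_5 - 5)/36 + (V_5 - V_1)/24 + (V_5 - V_3)/270 + (V_5 - V_4)/3.6 = 0
Collecting terms (coefficients in siemens):
  0.6994·V_1 - 0.2778·V_2 - 0.303·V_3 - 0.04167·V_5 = 0
  0.326·V_2 - 0.2778·V_1 - 0.001333·V_3 - 0.02128·V_5 = 0
  0.3083·V_3 - 0.303·V_1 - 0.001333·V_2 - 0.003704·V_5 = 0.0009804
  0.2911·V_4 - 0.2778·V_5 = 0
  0.3722·V_5 - 0.04167·V_1 - 0.02128·V_2 - 0.003704·V_3 - 0.2778·V_4 = 0.1389
Solving these 5 simultaneous equations (Gaussian elimination) gives:
  V_1 = 0.6787 V, V_2 = 0.6934 V, V_3 = 0.694 V, V_4 = 1.643 V
  V_5 = 1.722 V
The requested potential is V_4 = 1.643 V.

Final answer: V_4 = 1.643 V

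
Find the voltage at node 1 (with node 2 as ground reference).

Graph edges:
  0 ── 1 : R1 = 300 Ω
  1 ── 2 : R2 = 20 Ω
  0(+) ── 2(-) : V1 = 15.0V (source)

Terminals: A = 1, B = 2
Nodal analysis, taking node 2 as the 0 V reference.
Source V1 fixes V_0 = 15 V.
KCL at each unknown node (sum of currents leaving = 0; resistances in Ω):
  Node 1: (V_1 - 15)/300 + (V_1 - 0)/20 = 0
Collecting terms: 0.05333 × V_1 = 0.05  =>  V_1 = 0.9375 V
The requested potential is V_1 = 0.9375 V.

Final answer: V_1 = 0.9375 V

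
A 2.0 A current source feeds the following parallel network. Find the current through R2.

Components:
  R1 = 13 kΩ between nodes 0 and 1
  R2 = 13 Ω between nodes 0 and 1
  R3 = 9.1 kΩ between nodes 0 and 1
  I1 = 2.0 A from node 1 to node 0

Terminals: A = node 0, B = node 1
All resistors sit directly between nodes 0 and 1, so they are in parallel and share one voltage V; the full source current 2 A splits among them.
1/R_par = 1/13000 + 1/13 + 1/9100 = 0.07711 S  =>  R_par = 12.97 Ω
V = I × R_par = 2 × 12.97 = 25.94 V
I_R2 = V/R2 = 25.94/13 = 1.995 A

Final answer: 1.995 A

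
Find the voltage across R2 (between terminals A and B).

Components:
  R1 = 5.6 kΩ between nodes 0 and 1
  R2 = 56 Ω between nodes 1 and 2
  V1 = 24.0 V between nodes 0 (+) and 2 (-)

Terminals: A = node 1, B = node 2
R1 and R2 are in series across V1 (node 0 → node 1 → node 2), and the output A–B is taken across R2, so this is a voltage divider.
Series current: I = V1/(R1 + R2) = 24/(5600 + 56) = 24/5656 = 0.004243 A
V_R2 = I × R2 = V1 × R2/(R1 + R2) = 24 × 56/5656 = 0.2376 V

Final answer: 0.2376 V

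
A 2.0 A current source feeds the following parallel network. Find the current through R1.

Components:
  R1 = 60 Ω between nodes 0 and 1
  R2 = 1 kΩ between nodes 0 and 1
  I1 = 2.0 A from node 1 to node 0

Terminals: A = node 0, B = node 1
All resistors sit directly between nodes 0 and 1, so they are in parallel and share one voltage V; the full source current 2 A splits among them.
1/R_par = 1/60 + 1/1000 = 0.01767 S  =>  R_par = 56.6 Ω
V = I × R_par = 2 × 56.6 = 113.2 V
I_R1 = V/R1 = 113.2/60 = 1.887 A

Final answer: 1.887 A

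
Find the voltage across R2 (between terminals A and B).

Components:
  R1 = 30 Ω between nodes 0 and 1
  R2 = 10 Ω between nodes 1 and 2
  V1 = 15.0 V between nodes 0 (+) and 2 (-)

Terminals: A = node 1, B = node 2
R1 and R2 are in series across V1 (node 0 → node 1 → node 2), and the output A–B is taken across R2, so this is a voltage divider.
Series current: I = V1/(R1 + R2) = 15/(30 + 10) = 15/40 = 0.375 A
V_R2 = I × R2 = V1 × R2/(R1 + R2) = 15 × 10/40 = 3.75 V

Final answer: 3.75 V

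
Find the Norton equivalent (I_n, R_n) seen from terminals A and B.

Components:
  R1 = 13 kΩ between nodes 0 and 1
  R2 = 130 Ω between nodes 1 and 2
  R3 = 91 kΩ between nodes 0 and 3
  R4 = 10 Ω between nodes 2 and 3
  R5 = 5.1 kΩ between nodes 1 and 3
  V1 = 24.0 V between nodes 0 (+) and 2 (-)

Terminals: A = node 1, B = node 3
Find the Thévenin equivalent first; then I_n = V_th/R_th and R_n = R_th.
Step 1 — V_th is the open-circuit voltage V_A - V_B (nothing connected across the terminals).
Nodal analysis, taking node 2 as the 0 V reference.
Source V1 fixes V_0 = 24 V.
KCL at each unknown node (sum of currents leaving = 0; resistances in Ω):
  Node 1: (V_1 - 24)/13000 + (V_1 - 0)/130 + (V_1 - V_3)/5100 = 0
  Node 3: (V_3 - 24)/91000 + (V_3 - 0)/10 + (V_3 - V_1)/5100 = 0
Collecting terms (coefficients in siemens):
  0.007965·V_1 - 0.0001961·V_3 = 0.001846
  0.1002·V_3 - 0.0001961·V_1 = 0.0002637
Determinant D = (0.007965)(0.1002) - (-0.0001961)(-0.0001961) = 0.0007981
V_1 = [(0.001846)(0.1002) - (-0.0001961)(0.0002637)]/D = 0.2319 V
V_3 = [(0.007965)(0.0002637) - (0.001846)(-0.0001961)]/D = 0.003086 V
V_th = V_1 - V_3 = 0.2319 - 0.003086 = 0.2288 V
Step 2 — R_th: zero the source — replace V1 by a short circuit (node 2 merges into node 0) — and find the resistance seen between A (node 1) and B (node 3).
Reduce the network between node 1 (A) and node 3 (B) by series/parallel combination:
  Rp1 = R1 ‖ R2 (parallel, both between nodes 0 and 1) = 1/(1/13000 + 1/130) = 128.7 Ω
  Rp2 = R3 ‖ R4 (parallel, both between nodes 0 and 3) = 1/(1/91000 + 1/10) = 9.999 Ω
  Rs1 = Rp1 + Rp2 (series, joined only at node 0) = 128.7 + 9.999 = 138.7 Ω
  Rp3 = R5 ‖ Rs1 (parallel, both between nodes 1 and 3) = 1/(1/5100 + 1/138.7) = 135 Ω
R_th = 135 Ω
I_n = V_th/R_th = 0.2288/135 = 0.001694 A, and R_n = R_th = 135 Ω

Final answer: I_n = 0.001694 A, R_n = 135 Ω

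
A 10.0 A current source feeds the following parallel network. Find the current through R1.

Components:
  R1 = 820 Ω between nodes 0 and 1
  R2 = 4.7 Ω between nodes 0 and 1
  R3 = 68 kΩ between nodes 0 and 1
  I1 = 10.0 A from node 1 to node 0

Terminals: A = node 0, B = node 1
All resistors sit directly between nodes 0 and 1, so they are in parallel and share one voltage V; the full source current 10 A splits among them.
1/R_par = 1/820 + 1/4.7 + 1/68000 = 0.214 S  =>  R_par = 4.673 Ω
V = I × R_par = 10 × 4.673 = 46.73 V
I_R1 = V/R1 = 46.73/820 = 0.05699 A

Final answer: 0.05699 A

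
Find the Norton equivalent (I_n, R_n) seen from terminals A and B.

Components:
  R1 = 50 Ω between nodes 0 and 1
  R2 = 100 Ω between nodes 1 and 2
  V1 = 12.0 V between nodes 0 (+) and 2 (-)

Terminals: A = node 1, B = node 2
Find the Thévenin equivalent first; then I_n = V_th/R_th and R_n = R_th.
Step 1 — V_th is the open-circuit voltage V_A - V_B (nothing connected across the terminals).
Nodal analysis, taking node 2 as the 0 V reference.
Source V1 fixes V_0 = 12 V.
KCL at each unknown node (sum of currents leaving = 0; resistances in Ω):
  Node 1: (V_1 - 12)/50 + (V_1 - 0)/100 = 0
Collecting terms: 0.03 × V_1 = 0.24  =>  V_1 = 8 V
V_th = V_1 - V_2 = 8 - 0 = 8 V
Step 2 — R_th: zero the source — replace V1 by a short circuit (node 2 merges into node 0) — and find the resistance seen between A (node 1) and B (node 0).
Reduce the network between node 1 (A) and node 0 (B) by series/parallel combination:
  Rp1 = R1 ‖ R2 (parallel, both between nodes 0 and 1) = 1/(1/50 + 1/100) = 33.33 Ω
R_th = 33.33 Ω
I_n = V_th/R_th = 8/33.33 = 0.24 A, and R_n = R_th = 33.33 Ω

Final answer: I_n = 0.24 A, R_n = 33.33 Ω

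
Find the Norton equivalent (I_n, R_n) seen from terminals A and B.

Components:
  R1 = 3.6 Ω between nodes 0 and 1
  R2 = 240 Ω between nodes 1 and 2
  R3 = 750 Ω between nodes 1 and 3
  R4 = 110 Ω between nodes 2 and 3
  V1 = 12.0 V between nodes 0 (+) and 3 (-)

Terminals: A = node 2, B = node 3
Find the Thévenin equivalent first; then I_n = V_th/R_th and R_n = R_th.
Step 1 — V_th is the open-circuit voltage V_A - V_B (nothing connected across the terminals).
Nodal analysis, taking node 3 as the 0 V reference.
Source V1 fixes V_0 = 12 V.
KCL at each unknown node (sum of currents leaving = 0; resistances in Ω):
  Node 1: (V_1 - 12)/3.6 + (V_1 - V_2)/240 + (V_1 - 0)/750 = 0
  Node 2: (V_2 - V_1)/240 + (V_2 - 0)/110 = 0
Collecting terms (coefficients in siemens):
  0.2833·V_1 - 0.004167·V_2 = 3.333
  0.01326·V_2 - 0.004167·V_1 = 0
Determinant D = (0.2833)(0.01326) - (-0.004167)(-0.004167) = 0.003738
V_1 = [(3.333)(0.01326) - (-0.004167)(0)]/D = 11.82 V
V_2 = [(0.2833)(0) - (3.333)(-0.004167)]/D = 3.715 V
V_th = V_2 - V_3 = 3.715 - 0 = 3.715 V
Step 2 — R_th: zero the source — replace V1 by a short circuit (node 3 merges into node 0) — and find the resistance seen between A (node 2) and B (node 0).
Reduce the network between node 2 (A) and node 0 (B) by series/parallel combination:
  Rp1 = R1 ‖ R3 (parallel, both between nodes 0 and 1) = 1/(1/3.6 + 1/750) = 3.583 Ω
  Rs1 = R2 + Rp1 (series, joined only at node 1) = 240 + 3.583 = 243.6 Ω
  Rp2 = R4 ‖ Rs1 (parallel, both between nodes 0 and 2) = 1/(1/110 + 1/243.6) = 75.78 Ω
R_th = 75.78 Ω
I_n = V_th/R_th = 3.715/75.78 = 0.04903 A, and R_n = R_th = 75.78 Ω

Final answer: I_n = 0.04903 A, R_n = 75.78 Ω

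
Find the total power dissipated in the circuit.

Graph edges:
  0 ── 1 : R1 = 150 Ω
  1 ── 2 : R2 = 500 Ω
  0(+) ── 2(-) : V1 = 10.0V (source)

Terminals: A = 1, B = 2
Nodal analysis, taking node 2 as the 0 V reference.
Source V1 fixes V_0 = 10 V.
KCL at each unknown node (sum of currents leaving = 0; resistances in Ω):
  Node 1: (V_1 - 10)/150 + (V_1 - 0)/500 = 0
Collecting terms: 0.008667 × V_1 = 0.06667  =>  V_1 = 7.692 V
Power in each resistor, P = (ΔV)²/R:
  P_R1 = (10 - 7.692)²/150 = 0.0355 W
  P_R2 = (7.692 - 0)²/500 = 0.1183 W
P_total = P_R1 + P_R2 = 0.1538 W

Final answer: 0.1538 W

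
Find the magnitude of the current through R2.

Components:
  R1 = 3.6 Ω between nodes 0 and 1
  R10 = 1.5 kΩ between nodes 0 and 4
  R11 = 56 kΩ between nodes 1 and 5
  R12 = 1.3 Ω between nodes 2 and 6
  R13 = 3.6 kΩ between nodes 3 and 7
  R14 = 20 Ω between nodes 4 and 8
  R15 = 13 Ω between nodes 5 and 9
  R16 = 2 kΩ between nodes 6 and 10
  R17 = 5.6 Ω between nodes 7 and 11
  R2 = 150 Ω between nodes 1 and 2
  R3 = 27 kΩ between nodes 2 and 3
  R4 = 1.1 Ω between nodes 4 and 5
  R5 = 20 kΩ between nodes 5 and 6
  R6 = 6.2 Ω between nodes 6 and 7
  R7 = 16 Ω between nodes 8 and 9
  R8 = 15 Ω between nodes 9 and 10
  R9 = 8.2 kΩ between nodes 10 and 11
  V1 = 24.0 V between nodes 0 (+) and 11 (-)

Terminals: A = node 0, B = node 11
Nodal analysis, taking node 11 as the 0 V reference.
Source V1 fixes V_0 = 24 V.
KCL at each unknown node (sum of currents leaving = 0; resistances in Ω):
  Node 1: (V_1 - 24)/3.6 + (V_1 - V_2)/150 + (V_1 - V_5)/56000 = 0
  Node 2: (V_2 - V_1)/150 + (V_2 - V_3)/27000 + (V_2 - V_6)/1.3 = 0
  Node 3: (V_3 - V_2)/27000 + (V_3 - V_7)/3600 = 0
  Node 4: (V_4 - V_5)/1.1 + (V_4 - 24)/1500 + (V_4 - V_8)/20 = 0
  Node 5: (V_5 - V_4)/1.1 + (V_5 - V_6)/20000 + (V_5 - V_1)/56000 + (V_5 - V_9)/13 = 0
  Node 6: (V_6 - V_5)/20000 + (V_6 - V_7)/6.2 + (V_6 - V_2)/1.3 + (V_6 - V_10)/2000 = 0
  Node 7: (V_7 - V_6)/6.2 + (V_7 - V_3)/3600 + (V_7 - 0)/5.6 = 0
  Node 8: (V_8 - V_9)/16 + (V_8 - V_4)/20 = 0
  Node 9: (V_9 - V_8)/16 + (V_9 - V_10)/15 + (V_9 - V_5)/13 = 0
  Node 10: (V_10 - V_9)/15 + (V_10 - 0)/8200 + (V_10 - V_6)/2000 = 0
Collecting terms (coefficients in siemens):
  0.2845·V_1 - 0.006667·V_2 - 0.00001786·V_5 = 6.667
  0.7759·V_2 - 0.006667·V_1 - 0.00003704·V_3 - 0.7692·V_6 = 0
  0.0003148·V_3 - 0.00003704·V_2 - 0.0002778·V_7 = 0
  0.9598·V_4 - 0.9091·V_5 - 0.05·V_8 = 0.016
  0.9861·V_5 - 0.00001786·V_1 - 0.9091·V_4 - 0.00005·V_6 - 0.07692·V_9 = 0
  0.9311·V_6 - 0.7692·V_2 - 0.00005·V_5 - 0.1613·V_7 - 0.0005·V_10 = 0
  0.3401·V_7 - 0.0002778·V_3 - 0.1613·V_6 = 0
  0.1125·V_8 - 0.05·V_4 - 0.0625·V_9 = 0
  0.2061·V_9 - 0.07692·V_5 - 0.0625·V_8 - 0.06667·V_10 = 0
  0.06729·V_10 - 0.0005·V_6 - 0.06667·V_9 = 0
Solving these 10 simultaneous equations (Gaussian elimination) gives:
  V_1 = 23.48 V, V_2 = 1.951 V, V_3 = 0.9687 V, V_4 = 12.9 V
  V_5 = 12.9 V, V_6 = 1.765 V, V_7 = 0.8376 V, V_8 = 12.86 V
  V_9 = 12.83 V, V_10 = 12.72 V
I_R2 = (V_1 - V_2)/R2 = (23.48 - 1.951)/150 = 0.1435 A
|I_R2| = 0.1435 A

Final answer: |I_R2| = 0.1435 A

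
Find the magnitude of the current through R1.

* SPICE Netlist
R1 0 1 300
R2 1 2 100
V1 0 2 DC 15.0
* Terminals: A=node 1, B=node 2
Nodal analysis, taking node 2 as the 0 V reference.
Source V1 fixes V_0 = 15 V.
KCL at each unknown node (sum of currents leaving = 0; resistances in Ω):
  Node 1: (V_1 - 15)/300 + (V_1 - 0)/100 = 0
Collecting terms: 0.01333 × V_1 = 0.05  =>  V_1 = 3.75 V
I_R1 = (V_0 - V_1)/R1 = (15 - 3.75)/300 = 0.0375 A
|I_R1| = 0.0375 A

Final answer: |I_R1| = 0.0375 A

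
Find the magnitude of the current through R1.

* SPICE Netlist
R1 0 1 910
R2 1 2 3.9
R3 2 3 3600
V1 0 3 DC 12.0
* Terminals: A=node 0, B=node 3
Nodal analysis, taking node 3 as the 0 V reference.
Source V1 fixes V_0 = 12 V.
KCL at each unknown node (sum of currents leaving = 0; resistances in Ω):
  Node 1: (V_1 - 12)/910 + (V_1 - V_2)/3.9 = 0
  Node 2: (V_2 - V_1)/3.9 + (V_2 - 0)/3600 = 0
Collecting terms (coefficients in siemens):
  0.2575·V_1 - 0.2564·V_2 = 0.01319
  0.2567·V_2 - 0.2564·V_1 = 0
Determinant D = (0.2575)(0.2567) - (-0.2564)(-0.2564) = 0.0003533
V_1 = [(0.01319)(0.2567) - (-0.2564)(0)]/D = 9.581 V
V_2 = [(0.2575)(0) - (0.01319)(-0.2564)]/D = 9.57 V
I_R1 = (V_0 - V_1)/R1 = (12 - 9.581)/910 = 0.002658 A
|I_R1| = 0.002658 A

Final answer: |I_R1| = 0.002658 A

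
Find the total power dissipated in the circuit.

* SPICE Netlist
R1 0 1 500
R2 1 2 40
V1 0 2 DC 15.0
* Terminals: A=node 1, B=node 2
Nodal analysis, taking node 2 as the 0 V reference.
Source V1 fixes V_0 = 15 V.
KCL at each unknown node (sum of currents leaving = 0; resistances in Ω):
  Node 1: (V_1 - 15)/500 + (V_1 - 0)/40 = 0
Collecting terms: 0.027 × V_1 = 0.03  =>  V_1 = 1.111 V
Power in each resistor, P = (ΔV)²/R:
  P_R1 = (15 - 1.111)²/500 = 0.3858 W
  P_R2 = (1.111 - 0)²/40 = 0.03086 W
P_total = P_R1 + P_R2 = 0.4167 W

Final answer: 0.4167 W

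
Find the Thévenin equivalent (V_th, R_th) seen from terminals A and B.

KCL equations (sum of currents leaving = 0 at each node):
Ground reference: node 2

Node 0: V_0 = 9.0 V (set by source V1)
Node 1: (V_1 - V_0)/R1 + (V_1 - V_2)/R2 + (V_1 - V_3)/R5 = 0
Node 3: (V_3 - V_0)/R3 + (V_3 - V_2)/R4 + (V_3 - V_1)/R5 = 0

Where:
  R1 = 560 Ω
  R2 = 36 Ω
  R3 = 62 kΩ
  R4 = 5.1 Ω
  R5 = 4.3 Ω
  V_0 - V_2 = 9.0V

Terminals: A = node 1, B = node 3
Step 1 — V_th is the open-circuit voltage V_A - V_B (nothing connected across the terminals).
Nodal analysis, taking node 2 as the 0 V reference.
Source V1 fixes V_0 = 9 V.
KCL at each unknown node (sum of currents leaving = 0; resistances in Ω):
  Node 1: (V_1 - 9)/560 + (V_1 - 0)/36 + (V_1 - V_3)/4.3 = 0
  Node 3: (V_3 - 9)/62000 + (V_3 - 0)/5.1 + (V_3 - V_1)/4.3 = 0
Collecting terms (coefficients in siemens):
  0.2621·V_1 - 0.2326·V_3 = 0.01607
  0.4287·V_3 - 0.2326·V_1 = 0.0001452
Determinant D = (0.2621)(0.4287) - (-0.2326)(-0.2326) = 0.05828
V_1 = [(0.01607)(0.4287) - (-0.2326)(0.0001452)]/D = 0.1188 V
V_3 = [(0.2621)(0.0001452) - (0.01607)(-0.2326)]/D = 0.06479 V
V_th = V_1 - V_3 = 0.1188 - 0.06479 = 0.05401 V
Step 2 — R_th: zero the source — replace V1 by a short circuit (node 2 merges into node 0) — and find the resistance seen between A (node 1) and B (node 3).
Reduce the network between node 1 (A) and node 3 (B) by series/parallel combination:
  Rp1 = R1 ‖ R2 (parallel, both between nodes 0 and 1) = 1/(1/560 + 1/36) = 33.83 Ω
  Rp2 = R3 ‖ R4 (parallel, both between nodes 0 and 3) = 1/(1/62000 + 1/5.1) = 5.1 Ω
  Rs1 = Rp1 + Rp2 (series, joined only at node 0) = 33.83 + 5.1 = 38.93 Ω
  Rp3 = R5 ‖ Rs1 (parallel, both between nodes 1 and 3) = 1/(1/4.3 + 1/38.93) = 3.872 Ω
R_th = 3.872 Ω

Final answer: V_th = 0.05401 V, R_th = 3.872 Ω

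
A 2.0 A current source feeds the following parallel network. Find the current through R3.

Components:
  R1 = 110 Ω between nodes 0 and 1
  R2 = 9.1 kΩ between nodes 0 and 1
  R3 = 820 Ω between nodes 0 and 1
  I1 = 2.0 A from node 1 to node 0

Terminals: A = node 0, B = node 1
All resistors sit directly between nodes 0 and 1, so they are in parallel and share one voltage V; the full source current 2 A splits among them.
1/R_par = 1/110 + 1/9100 + 1/820 = 0.01042 S  =>  R_par = 95.97 Ω
V = I × R_par = 2 × 95.97 = 191.9 V
I_R3 = V/R3 = 191.9/820 = 0.2341 A

Final answer: 0.2341 A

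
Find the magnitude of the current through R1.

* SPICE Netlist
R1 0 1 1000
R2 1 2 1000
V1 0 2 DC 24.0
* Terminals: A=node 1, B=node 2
Nodal analysis, taking node 2 as the 0 V reference.
Source V1 fixes V_0 = 24 V.
KCL at each unknown node (sum of currents leaving = 0; resistances in Ω):
  Node 1: (V_1 - 24)/1000 + (V_1 - 0)/1000 = 0
Collecting terms: 0.002 × V_1 = 0.024  =>  V_1 = 12 V
I_R1 = (V_0 - V_1)/R1 = (24 - 12)/1000 = 0.012 A
|I_R1| = 0.012 A

Final answer: |I_R1| = 0.012 A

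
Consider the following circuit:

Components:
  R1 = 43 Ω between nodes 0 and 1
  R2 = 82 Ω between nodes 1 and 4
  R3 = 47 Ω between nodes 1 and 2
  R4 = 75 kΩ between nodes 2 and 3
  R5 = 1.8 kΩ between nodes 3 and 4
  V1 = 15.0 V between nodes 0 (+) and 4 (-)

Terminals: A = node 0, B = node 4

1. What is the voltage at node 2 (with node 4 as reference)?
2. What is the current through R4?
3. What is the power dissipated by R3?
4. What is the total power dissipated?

Nodal analysis, taking node 4 as the 0 V reference.
Source V1 fixes V_0 = 15 V.
KCL at each unknown node (sum of currents leaving = 0; resistances in Ω):
  Node 1: (V_1 - 15)/43 + (V_1 - 0)/82 + (V_1 - V_2)/47 = 0
  Node 2: (V_2 - V_1)/47 + (V_2 - V_3)/75000 = 0
  Node 3: (V_3 - V_2)/75000 + (V_3 - 0)/1800 = 0
Collecting terms (coefficients in siemens):
  0.05673·V_1 - 0.02128·V_2 = 0.3488
  0.02129·V_2 - 0.02128·V_1 - 0.00001333·V_3 = 0
  0.0005689·V_3 - 0.00001333·V_2 = 0
Solving these 3 simultaneous equations (Gaussian elimination) gives:
  V_1 = 9.836 V, V_2 = 9.83 V, V_3 = 0.2304 V
Part 1:
  Read off the nodal solution: V_2 = 9.83 V
Part 2:
  I_R4 = (V_2 - V_3)/R4 = (9.83 - 0.2304)/75000 = 0.000128 A
  Magnitude: I_R4 = 0.000128 A
Part 3:
  I_R3 = (V_1 - V_2)/R3 = (9.836 - 9.83)/47 = 0.000128 A
  P_R3 = I_R3² × R3 = (0.000128)² × 47 = 0.00000077 W
Part 4:
  Power in each resistor, P = (ΔV)²/R:
    P_R1 = (15 - 9.836)²/43 = 0.6201 W
    P_R2 = (9.836 - 0)²/82 = 1.18 W
    P_R3 = (9.836 - 9.83)²/47 = 0.00000077 W
    P_R4 = (9.83 - 0.2304)²/75000 = 0.001229 W
    P_R5 = (0.2304 - 0)²/1800 = 0.00002949 W
  P_total = P_R1 + P_R2 + P_R3 + P_R4 + P_R5 = 1.801 W

Final answers:
1. V_2 = 9.83 V
2. I_R4 = 0.000128 A
3. P_R3 = 7.7e-07 W
4. P_total = 1.801 W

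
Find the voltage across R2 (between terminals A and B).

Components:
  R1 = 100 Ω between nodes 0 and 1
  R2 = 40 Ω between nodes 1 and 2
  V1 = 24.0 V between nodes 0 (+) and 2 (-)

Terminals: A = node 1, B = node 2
R1 and R2 are in series across V1 (node 0 → node 1 → node 2), and the output A–B is taken across R2, so this is a voltage divider.
Series current: I = V1/(R1 + R2) = 24/(100 + 40) = 24/140 = 0.1714 A
V_R2 = I × R2 = V1 × R2/(R1 + R2) = 24 × 40/140 = 6.857 V

Final answer: 6.857 V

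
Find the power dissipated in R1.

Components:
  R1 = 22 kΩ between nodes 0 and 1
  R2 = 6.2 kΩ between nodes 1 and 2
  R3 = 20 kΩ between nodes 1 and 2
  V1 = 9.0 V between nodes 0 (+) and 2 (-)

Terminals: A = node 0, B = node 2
Nodal analysis, taking node 2 as the 0 V reference.
Source V1 fixes V_0 = 9 V.
KCL at each unknown node (sum of currents leaving = 0; resistances in Ω):
  Node 1: (V_1 - 9)/22000 + (V_1 - 0)/6200 + (V_1 - 0)/20000 = 0
Collecting terms: 0.0002567 × V_1 = 0.0004091  =>  V_1 = 1.593 V
I_R1 = (V_0 - V_1)/R1 = (9 - 1.593)/22000 = 0.0003367 A
P_R1 = I_R1² × R1 = (0.0003367)² × 22000 = 0.002494 W

Final answer: 0.002494 W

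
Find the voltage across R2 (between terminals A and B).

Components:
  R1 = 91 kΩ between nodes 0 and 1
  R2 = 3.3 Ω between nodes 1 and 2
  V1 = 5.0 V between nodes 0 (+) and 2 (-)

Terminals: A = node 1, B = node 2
R1 and R2 are in series across V1 (node 0 → node 1 → node 2), and the output A–B is taken across R2, so this is a voltage divider.
Series current: I = V1/(R1 + R2) = 5/(91000 + 3.3) = 5/91000 = 0.00005494 A
V_R2 = I × R2 = V1 × R2/(R1 + R2) = 5 × 3.3/91000 = 0.0001813 V

Final answer: 0.0001813 V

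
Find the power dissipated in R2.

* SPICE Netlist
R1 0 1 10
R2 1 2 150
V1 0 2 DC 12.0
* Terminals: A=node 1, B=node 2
Nodal analysis, taking node 2 as the 0 V reference.
Source V1 fixes V_0 = 12 V.
KCL at each unknown node (sum of currents leaving = 0; resistances in Ω):
  Node 1: (V_1 - 12)/10 + (V_1 - 0)/150 = 0
Collecting terms: 0.1067 × V_1 = 1.2  =>  V_1 = 11.25 V
I_R2 = (V_1 - V_2)/R2 = (11.25 - 0)/150 = 0.075 A
P_R2 = I_R2² × R2 = (0.075)² × 150 = 0.8438 W

Final answer: 0.8438 W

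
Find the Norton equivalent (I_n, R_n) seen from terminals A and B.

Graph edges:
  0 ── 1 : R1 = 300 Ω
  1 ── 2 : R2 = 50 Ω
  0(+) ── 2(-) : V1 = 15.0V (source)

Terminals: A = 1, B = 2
Find the Thévenin equivalent first; then I_n = V_th/R_th and R_n = R_th.
Step 1 — V_th is the open-circuit voltage V_A - V_B (nothing connected across the terminals).
Nodal analysis, taking node 2 as the 0 V reference.
Source V1 fixes V_0 = 15 V.
KCL at each unknown node (sum of currents leaving = 0; resistances in Ω):
  Node 1: (V_1 - 15)/300 + (V_1 - 0)/50 = 0
Collecting terms: 0.02333 × V_1 = 0.05  =>  V_1 = 2.143 V
V_th = V_1 - V_2 = 2.143 - 0 = 2.143 V
Step 2 — R_th: zero the source — replace V1 by a short circuit (node 2 merges into node 0) — and find the resistance seen between A (node 1) and B (node 0).
Reduce the network between node 1 (A) and node 0 (B) by series/parallel combination:
  Rp1 = R1 ‖ R2 (parallel, both between nodes 0 and 1) = 1/(1/300 + 1/50) = 42.86 Ω
R_th = 42.86 Ω
I_n = V_th/R_th = 2.143/42.86 = 0.05 A, and R_n = R_th = 42.86 Ω

Final answer: I_n = 0.05 A, R_n = 42.86 Ω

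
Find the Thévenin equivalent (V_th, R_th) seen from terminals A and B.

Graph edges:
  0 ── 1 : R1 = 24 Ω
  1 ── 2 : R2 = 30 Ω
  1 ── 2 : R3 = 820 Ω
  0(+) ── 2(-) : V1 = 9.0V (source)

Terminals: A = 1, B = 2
Step 1 — V_th is the open-circuit voltage V_A - V_B (nothing connected across the terminals).
Nodal analysis, taking node 2 as the 0 V reference.
Source V1 fixes V_0 = 9 V.
KCL at each unknown node (sum of currents leaving = 0; resistances in Ω):
  Node 1: (V_1 - 9)/24 + (V_1 - 0)/30 + (V_1 - 0)/820 = 0
Collecting terms: 0.07622 × V_1 = 0.375  =>  V_1 = 4.92 V
V_th = V_1 - V_2 = 4.92 - 0 = 4.92 V
Step 2 — R_th: zero the source — replace V1 by a short circuit (node 2 merges into node 0) — and find the resistance seen between A (node 1) and B (node 0).
Reduce the network between node 1 (A) and node 0 (B) by series/parallel combination:
  Rp1 = R1 ‖ R2 ‖ R3 (parallel, all between nodes 0 and 1) = 1/(1/24 + 1/30 + 1/820) = 13.12 Ω
R_th = 13.12 Ω

Final answer: V_th = 4.92 V, R_th = 13.12 Ω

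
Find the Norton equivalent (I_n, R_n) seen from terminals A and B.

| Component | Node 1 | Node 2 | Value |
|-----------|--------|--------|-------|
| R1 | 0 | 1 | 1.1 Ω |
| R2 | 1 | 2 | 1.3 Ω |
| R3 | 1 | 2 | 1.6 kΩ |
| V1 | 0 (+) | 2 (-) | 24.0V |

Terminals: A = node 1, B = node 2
Find the Thévenin equivalent first; then I_n = V_th/R_th and R_n = R_th.
Step 1 — V_th is the open-circuit voltage V_A - V_B (nothing connected across the terminals).
Nodal analysis, taking node 2 as the 0 V reference.
Source V1 fixes V_0 = 24 V.
KCL at each unknown node (sum of currents leaving = 0; resistances in Ω):
  Node 1: (V_1 - 24)/1.1 + (V_1 - 0)/1.3 + (V_1 - 0)/1600 = 0
Collecting terms: 1.679 × V_1 = 21.82  =>  V_1 = 13 V
V_th = V_1 - V_2 = 13 - 0 = 13 V
Step 2 — R_th: zero the source — replace V1 by a short circuit (node 2 merges into node 0) — and find the resistance seen between A (node 1) and B (node 0).
Reduce the network between node 1 (A) and node 0 (B) by series/parallel combination:
  Rp1 = R1 ‖ R2 ‖ R3 (parallel, all between nodes 0 and 1) = 1/(1/1.1 + 1/1.3 + 1/1600) = 0.5956 Ω
R_th = 0.5956 Ω
I_n = V_th/R_th = 13/0.5956 = 21.82 A, and R_n = R_th = 0.5956 Ω

Final answer: I_n = 21.82 A, R_n = 0.5956 Ω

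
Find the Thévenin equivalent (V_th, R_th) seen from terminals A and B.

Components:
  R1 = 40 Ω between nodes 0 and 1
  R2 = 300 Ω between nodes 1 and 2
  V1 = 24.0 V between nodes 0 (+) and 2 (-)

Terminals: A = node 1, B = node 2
Step 1 — V_th is the open-circuit voltage V_A - V_B (nothing connected across the terminals).
Nodal analysis, taking node 2 as the 0 V reference.
Source V1 fixes V_0 = 24 V.
KCL at each unknown node (sum of currents leaving = 0; resistances in Ω):
  Node 1: (V_1 - 24)/40 + (V_1 - 0)/300 = 0
Collecting terms: 0.02833 × V_1 = 0.6  =>  V_1 = 21.18 V
V_th = V_1 - V_2 = 21.18 - 0 = 21.18 V
Step 2 — R_th: zero the source — replace V1 by a short circuit (node 2 merges into node 0) — and find the resistance seen between A (node 1) and B (node 0).
Reduce the network between node 1 (A) and node 0 (B) by series/parallel combination:
  Rp1 = R1 ‖ R2 (parallel, both between nodes 0 and 1) = 1/(1/40 + 1/300) = 35.29 Ω
R_th = 35.29 Ω

Final answer: V_th = 21.18 V, R_th = 35.29 Ω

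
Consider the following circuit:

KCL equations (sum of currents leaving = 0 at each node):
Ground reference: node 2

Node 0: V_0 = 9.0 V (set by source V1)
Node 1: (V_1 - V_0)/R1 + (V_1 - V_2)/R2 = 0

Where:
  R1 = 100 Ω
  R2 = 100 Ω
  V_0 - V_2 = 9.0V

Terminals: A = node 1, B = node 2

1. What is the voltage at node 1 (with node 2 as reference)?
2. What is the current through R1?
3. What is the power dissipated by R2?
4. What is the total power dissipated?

Nodal analysis, taking node 2 as the 0 V reference.
Source V1 fixes V_0 = 9 V.
KCL at each unknown node (sum of currents leaving = 0; resistances in Ω):
  Node 1: (V_1 - 9)/100 + (V_1 - 0)/100 = 0
Collecting terms: 0.02 × V_1 = 0.09  =>  V_1 = 4.5 V
Part 1:
  Read off the nodal solution: V_1 = 4.5 V
Part 2:
  I_R1 = (V_0 - V_1)/R1 = (9 - 4.5)/100 = 0.045 A
  Magnitude: I_R1 = 0.045 A
Part 3:
  I_R2 = (V_1 - V_2)/R2 = (4.5 - 0)/100 = 0.045 A
  P_R2 = I_R2² × R2 = (0.045)² × 100 = 0.2025 W
Part 4:
  Power in each resistor, P = (ΔV)²/R:
    P_R1 = (9 - 4.5)²/100 = 0.2025 W
    P_R2 = (4.5 - 0)²/100 = 0.2025 W
  P_total = P_R1 + P_R2 = 0.405 W

Final answers:
1. V_1 = 4.5 V
2. I_R1 = 0.045 A
3. P_R2 = 0.2025 W
4. P_total = 0.405 W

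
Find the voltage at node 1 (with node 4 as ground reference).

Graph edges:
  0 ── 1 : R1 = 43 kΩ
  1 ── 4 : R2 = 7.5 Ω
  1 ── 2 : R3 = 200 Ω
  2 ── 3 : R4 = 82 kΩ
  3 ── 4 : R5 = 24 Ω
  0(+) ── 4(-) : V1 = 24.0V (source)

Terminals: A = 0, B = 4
Nodal analysis, taking node 4 as the 0 V reference.
Source V1 fixes V_0 = 24 V.
KCL at each unknown node (sum of currents leaving = 0; resistances in Ω):
  Node 1: (V_1 - 24)/43000 + (V_1 - 0)/7.5 + (V_1 - V_2)/200 = 0
  Node 2: (V_2 - V_1)/200 + (V_2 - V_3)/82000 = 0
  Node 3: (V_3 - V_2)/82000 + (V_3 - 0)/24 = 0
Collecting terms (coefficients in siemens):
  0.1384·V_1 - 0.005·V_2 = 0.0005581
  0.005012·V_2 - 0.005·V_1 - 0.0000122·V_3 = 0
  0.04168·V_3 - 0.0000122·V_2 = 0
Solving these 3 simultaneous equations (Gaussian elimination) gives:
  V_1 = 0.004185 V, V_2 = 0.004175 V, V_3 = 0.000001222 V
The requested potential is V_1 = 0.004185 V.

Final answer: V_1 = 0.004185 V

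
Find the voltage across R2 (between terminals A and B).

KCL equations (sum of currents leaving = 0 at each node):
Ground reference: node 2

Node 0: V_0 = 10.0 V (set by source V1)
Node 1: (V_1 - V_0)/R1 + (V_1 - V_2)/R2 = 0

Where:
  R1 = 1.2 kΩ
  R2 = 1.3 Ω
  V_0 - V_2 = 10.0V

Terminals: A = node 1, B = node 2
R1 and R2 are in series across V1 (node 0 → node 1 → node 2), and the output A–B is taken across R2, so this is a voltage divider.
Series current: I = V1/(R1 + R2) = 10/(1200 + 1.3) = 10/1201 = 0.008324 A
V_R2 = I × R2 = V1 × R2/(R1 + R2) = 10 × 1.3/1201 = 0.01082 V

Final answer: 0.01082 V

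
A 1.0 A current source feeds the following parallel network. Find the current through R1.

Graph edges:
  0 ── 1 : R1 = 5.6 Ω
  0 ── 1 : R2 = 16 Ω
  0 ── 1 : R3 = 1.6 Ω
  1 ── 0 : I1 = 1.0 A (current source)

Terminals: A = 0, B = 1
All resistors sit directly between nodes 0 and 1, so they are in parallel and share one voltage V; the full source current 1 A splits among them.
1/R_par = 1/5.6 + 1/16 + 1/1.6 = 0.8661 S  =>  R_par = 1.155 Ω
V = I × R_par = 1 × 1.155 = 1.155 V
I_R1 = V/R1 = 1.155/5.6 = 0.2062 A

Final answer: 0.2062 A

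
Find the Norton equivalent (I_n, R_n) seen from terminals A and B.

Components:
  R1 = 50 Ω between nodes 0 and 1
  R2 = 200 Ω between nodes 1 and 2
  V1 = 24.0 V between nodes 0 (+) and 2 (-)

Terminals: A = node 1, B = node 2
Find the Thévenin equivalent first; then I_n = V_th/R_th and R_n = R_th.
Step 1 — V_th is the open-circuit voltage V_A - V_B (nothing connected across the terminals).
Nodal analysis, taking node 2 as the 0 V reference.
Source V1 fixes V_0 = 24 V.
KCL at each unknown node (sum of currents leaving = 0; resistances in Ω):
  Node 1: (V_1 - 24)/50 + (V_1 - 0)/200 = 0
Collecting terms: 0.025 × V_1 = 0.48  =>  V_1 = 19.2 V
V_th = V_1 - V_2 = 19.2 - 0 = 19.2 V
Step 2 — R_th: zero the source — replace V1 by a short circuit (node 2 merges into node 0) — and find the resistance seen between A (node 1) and B (node 0).
Reduce the network between node 1 (A) and node 0 (B) by series/parallel combination:
  Rp1 = R1 ‖ R2 (parallel, both between nodes 0 and 1) = 1/(1/50 + 1/200) = 40 Ω
R_th = 40 Ω
I_n = V_th/R_th = 19.2/40 = 0.48 A, and R_n = R_th = 40 Ω

Final answer: I_n = 0.48 A, R_n = 40 Ω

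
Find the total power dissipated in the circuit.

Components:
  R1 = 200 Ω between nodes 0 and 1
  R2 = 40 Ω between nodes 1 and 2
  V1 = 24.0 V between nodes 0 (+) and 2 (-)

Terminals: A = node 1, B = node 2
Nodal analysis, taking node 2 as the 0 V reference.
Source V1 fixes V_0 = 24 V.
KCL at each unknown node (sum of currents leaving = 0; resistances in Ω):
  Node 1: (V_1 - 24)/200 + (V_1 - 0)/40 = 0
Collecting terms: 0.03 × V_1 = 0.12  =>  V_1 = 4 V
Power in each resistor, P = (ΔV)²/R:
  P_R1 = (24 - 4)²/200 = 2 W
  P_R2 = (4 - 0)²/40 = 0.4 W
P_total = P_R1 + P_R2 = 2.4 W

Final answer: 2.4 W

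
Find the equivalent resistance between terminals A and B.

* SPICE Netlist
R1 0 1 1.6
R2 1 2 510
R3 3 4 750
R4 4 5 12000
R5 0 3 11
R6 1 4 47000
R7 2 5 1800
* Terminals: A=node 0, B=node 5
The network is not a plain series/parallel combination. Inject a 1 A test current into terminal A (node 0) and return it from terminal B (node 5); then R_eq = V_A / (1 A).
Nodal analysis, taking node 5 as the 0 V reference.
Current source I_test pushes 1 A into node 0 and draws it out of node 5.
KCL at each unknown node (sum of currents leaving = 0; resistances in Ω):
  Node 0: (V_0 - V_1)/1.6 + (V_0 - V_3)/11 - 1 = 0
  Node 1: (V_1 - V_0)/1.6 + (V_1 - V_2)/510 + (V_1 - V_4)/47000 = 0
  Node 2: (V_2 - V_1)/510 + (V_2 - 0)/1800 = 0
  Node 3: (V_3 - V_0)/11 + (V_3 - V_4)/750 = 0
  Node 4: (V_4 - V_1)/47000 + (V_4 - V_3)/750 + (V_4 - 0)/12000 = 0
Collecting terms (coefficients in siemens):
  0.7159·V_0 - 0.625·V_1 - 0.09091·V_3 = 1
  0.627·V_1 - 0.625·V_0 - 0.001961·V_2 - 0.00002128·V_4 = 0
  0.002516·V_2 - 0.001961·V_1 = 0
  0.09224·V_3 - 0.09091·V_0 - 0.001333·V_4 = 0
  0.001438·V_4 - 0.00002128·V_1 - 0.001333·V_3 = 0
Solving these 5 simultaneous equations (Gaussian elimination) gives:
  V_0 = 1957 V, V_1 = 1955 V, V_2 = 1524 V, V_3 = 1955 V
  V_4 = 1842 V
R_eq = V_0 / 1 A = 1957 Ω = 1.957 kΩ

Final answer: 1.957 kΩ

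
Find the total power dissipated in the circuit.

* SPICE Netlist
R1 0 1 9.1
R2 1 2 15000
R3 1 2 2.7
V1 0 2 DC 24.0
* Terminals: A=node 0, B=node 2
Nodal analysis, taking node 2 as the 0 V reference.
Source V1 fixes V_0 = 24 V.
KCL at each unknown node (sum of currents leaving = 0; resistances in Ω):
  Node 1: (V_1 - 24)/9.1 + (V_1 - 0)/15000 + (V_1 - 0)/2.7 = 0
Collecting terms: 0.4803 × V_1 = 2.637  =>  V_1 = 5.491 V
Power in each resistor, P = (ΔV)²/R:
  P_R1 = (24 - 5.491)²/9.1 = 37.65 W
  P_R2 = (5.491 - 0)²/15000 = 0.00201 W
  P_R3 = (5.491 - 0)²/2.7 = 11.17 W
P_total = P_R1 + P_R2 + P_R3 = 48.82 W

Final answer: 48.82 W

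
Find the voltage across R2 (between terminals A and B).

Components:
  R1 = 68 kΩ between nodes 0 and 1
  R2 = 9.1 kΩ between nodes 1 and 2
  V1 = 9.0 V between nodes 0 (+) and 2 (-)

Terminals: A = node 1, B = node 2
R1 and R2 are in series across V1 (node 0 → node 1 → node 2), and the output A–B is taken across R2, so this is a voltage divider.
Series current: I = V1/(R1 + R2) = 9/(68000 + 9100) = 9/77100 = 0.0001167 A
V_R2 = I × R2 = V1 × R2/(R1 + R2) = 9 × 9100/77100 = 1.062 V

Final answer: 1.062 V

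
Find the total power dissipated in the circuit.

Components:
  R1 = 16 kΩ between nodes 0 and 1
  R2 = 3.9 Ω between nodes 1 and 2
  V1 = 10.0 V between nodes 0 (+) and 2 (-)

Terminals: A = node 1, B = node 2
Nodal analysis, taking node 2 as the 0 V reference.
Source V1 fixes V_0 = 10 V.
KCL at each unknown node (sum of currents leaving = 0; resistances in Ω):
  Node 1: (V_1 - 10)/16000 + (V_1 - 0)/3.9 = 0
Collecting terms: 0.2565 × V_1 = 0.000625  =>  V_1 = 0.002437 V
Power in each resistor, P = (ΔV)²/R:
  P_R1 = (10 - 0.002437)²/16000 = 0.006247 W
  P_R2 = (0.002437 - 0)²/3.9 = 0.000001523 W
P_total = P_R1 + P_R2 = 0.006248 W

Final answer: 0.006248 W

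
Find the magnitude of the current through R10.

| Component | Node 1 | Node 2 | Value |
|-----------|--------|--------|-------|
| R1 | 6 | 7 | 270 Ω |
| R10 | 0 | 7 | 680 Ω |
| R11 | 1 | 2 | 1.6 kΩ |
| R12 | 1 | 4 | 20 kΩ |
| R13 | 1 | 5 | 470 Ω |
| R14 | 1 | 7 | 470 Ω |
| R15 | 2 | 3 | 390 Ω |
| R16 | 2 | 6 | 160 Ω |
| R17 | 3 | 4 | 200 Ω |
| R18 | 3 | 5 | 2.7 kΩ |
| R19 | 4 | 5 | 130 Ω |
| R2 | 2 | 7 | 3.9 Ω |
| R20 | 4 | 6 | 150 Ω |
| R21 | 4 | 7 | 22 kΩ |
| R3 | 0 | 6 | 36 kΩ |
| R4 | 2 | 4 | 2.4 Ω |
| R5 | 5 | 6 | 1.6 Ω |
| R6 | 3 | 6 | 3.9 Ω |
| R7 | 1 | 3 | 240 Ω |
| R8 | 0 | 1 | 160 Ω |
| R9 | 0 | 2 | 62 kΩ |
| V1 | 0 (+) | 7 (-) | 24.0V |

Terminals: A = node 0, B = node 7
Nodal analysis, taking node 7 as the 0 V reference.
Source V1 fixes V_0 = 24 V.
KCL at each unknown node (sum of currents leaving = 0; resistances in Ω):
  Node 1: (V_1 - V_3)/240 + (V_1 - 24)/160 + (V_1 - V_2)/1600 + (V_1 - V_4)/20000 + (V_1 - V_5)/470 + (V_1 - 0)/470 = 0
  Node 2: (V_2 - 0)/3.9 + (V_2 - V_4)/2.4 + (V_2 - 24)/62000 + (V_2 - V_1)/1600 + (V_2 - V_3)/390 + (V_2 - V_6)/160 = 0
  Node 3: (V_3 - V_6)/3.9 + (V_3 - V_1)/240 + (V_3 - V_2)/390 + (V_3 - V_4)/200 + (V_3 - V_5)/2700 = 0
  Node 4: (V_4 - V_2)/2.4 + (V_4 - V_1)/20000 + (V_4 - V_3)/200 + (V_4 - V_5)/130 + (V_4 - V_6)/150 + (V_4 - 0)/22000 = 0
  Node 5: (V_5 - V_6)/1.6 + (V_5 - V_1)/470 + (V_5 - V_3)/2700 + (V_5 - V_4)/130 = 0
  Node 6: (V_6 - 0)/270 + (V_6 - 24)/36000 + (V_6 - V_5)/1.6 + (V_6 - V_3)/3.9 + (V_6 - V_2)/160 + (V_6 - V_4)/150 = 0
Collecting terms (coefficients in siemens):
  0.01535·V_1 - 0.000625·V_2 - 0.004167·V_3 - 0.00005·V_4 - 0.002128·V_5 = 0.15
  0.6825·V_2 - 0.000625·V_1 - 0.002564·V_3 - 0.4167·V_4 - 0.00625·V_6 = 0.0003871
  0.2685·V_3 - 0.004167·V_1 - 0.002564·V_2 - 0.005·V_4 - 0.0003704·V_5 - 0.2564·V_6 = 0
  0.4361·V_4 - 0.00005·V_1 - 0.4167·V_2 - 0.005·V_3 - 0.007692·V_5 - 0.006667·V_6 = 0
  0.6352·V_5 - 0.002128·V_1 - 0.0003704·V_3 - 0.007692·V_4 - 0.625·V_6 = 0
  0.8981·V_6 - 0.00625·V_2 - 0.2564·V_3 - 0.006667·V_4 - 0.625·V_5 = 0.0006667
Solving these 6 simultaneous equations (Gaussian elimination) gives:
  V_1 = 10.6 V, V_2 = 0.2145 V, V_3 = 2.021 V, V_4 = 0.2932 V
  V_5 = 1.942 V, V_6 = 1.933 V
I_R10 = (V_0 - V_7)/R10 = (24 - 0)/680 = 0.03529 A
|I_R10| = 0.03529 A

Final answer: |I_R10| = 0.03529 A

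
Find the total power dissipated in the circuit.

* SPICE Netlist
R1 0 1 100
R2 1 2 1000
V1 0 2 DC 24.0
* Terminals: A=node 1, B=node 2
Nodal analysis, taking node 2 as the 0 V reference.
Source V1 fixes V_0 = 24 V.
KCL at each unknown node (sum of currents leaving = 0; resistances in Ω):
  Node 1: (V_1 - 24)/100 + (V_1 - 0)/1000 = 0
Collecting terms: 0.011 × V_1 = 0.24  =>  V_1 = 21.82 V
Power in each resistor, P = (ΔV)²/R:
  P_R1 = (24 - 21.82)²/100 = 0.0476 W
  P_R2 = (21.82 - 0)²/1000 = 0.476 W
P_total = P_R1 + P_R2 = 0.5236 W

Final answer: 0.5236 W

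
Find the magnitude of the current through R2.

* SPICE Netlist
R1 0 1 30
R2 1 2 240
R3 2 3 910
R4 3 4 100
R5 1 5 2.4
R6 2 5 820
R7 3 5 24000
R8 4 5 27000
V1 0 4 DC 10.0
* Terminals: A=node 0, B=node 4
Nodal analysis, taking node 4 as the 0 V reference.
Source V1 fixes V_0 = 10 V.
KCL at each unknown node (sum of currents leaving = 0; resistances in Ω):
  Node 1: (V_1 - 10)/30 + (V_1 - V_2)/240 + (V_1 - V_5)/2.4 = 0
  Node 2: (V_2 - V_1)/240 + (V_2 - V_3)/910 + (V_2 - V_5)/820 = 0
  Node 3: (V_3 - V_2)/910 + (V_3 - 0)/100 + (V_3 - V_5)/24000 = 0
  Node 5: (V_5 - V_1)/2.4 + (V_5 - V_2)/820 + (V_5 - V_3)/24000 + (V_5 - 0)/27000 = 0
Collecting terms (coefficients in siemens):
  0.4542·V_1 - 0.004167·V_2 - 0.4167·V_5 = 0.3333
  0.006485·V_2 - 0.004167·V_1 - 0.001099·V_3 - 0.00122·V_5 = 0
  0.01114·V_3 - 0.001099·V_2 - 0.00004167·V_5 = 0
  0.418·V_5 - 0.4167·V_1 - 0.00122·V_2 - 0.00004167·V_3 = 0
Solving these 4 simultaneous equations (Gaussian elimination) gives:
  V_1 = 9.735 V, V_2 = 8.228 V, V_3 = 0.848 V, V_5 = 9.729 V
I_R2 = (V_1 - V_2)/R2 = (9.735 - 8.228)/240 = 0.006279 A
|I_R2| = 0.006279 A

Final answer: |I_R2| = 0.006279 A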